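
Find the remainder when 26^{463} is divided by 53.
By Fermat: 26^{52} ≡ 1 (mod 53). 463 = 8×52 + 47. So 26^{463} ≡ 26^{47} ≡ 21 (mod 53)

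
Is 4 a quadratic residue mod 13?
By Euler's criterion: 4^{6} ≡ 1 (mod 13). Since this equals 1, 4 is a QR.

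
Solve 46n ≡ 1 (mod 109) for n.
64

Using Extended Euclidean Algorithm:
gcd(46, 109) = 1
Bezout coefficients: 46 × -45 + 109 × 19 = 1
So 46 × -45 ≡ 1 (mod 109)
The inverse is -45 mod 109 = 64
Verification: 46 × 64 = 2944 = 27 × 109 + 1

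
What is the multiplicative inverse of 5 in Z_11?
5^(-1) ≡ 9 (mod 11). Verification: 5 × 9 = 45 ≡ 1 (mod 11)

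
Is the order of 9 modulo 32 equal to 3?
No, the actual order is 4, not 3.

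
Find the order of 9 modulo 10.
Powers of 9 mod 10: 9^1≡9, 9^2≡1. Order = 2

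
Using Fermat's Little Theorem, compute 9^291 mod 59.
By Fermat: 9^{58} ≡ 1 (mod 59). 291 = 5×58 + 1. So 9^{291} ≡ 9^{1} ≡ 9 (mod 59)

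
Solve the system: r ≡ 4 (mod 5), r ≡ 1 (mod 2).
M = 5 × 2 = 10. M₁ = 2, y₁ ≡ 3 (mod 5). M₂ = 5, y₂ ≡ 1 (mod 2). r = 4×2×3 + 1×5×1 ≡ 9 (mod 10)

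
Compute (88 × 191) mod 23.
18

(88 × 191) = 16808
16808 mod 23 = 18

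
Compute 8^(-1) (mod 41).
8^(-1) ≡ 36 (mod 41). Verification: 8 × 36 = 288 ≡ 1 (mod 41)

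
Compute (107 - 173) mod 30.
24

(107 - 173) = -66
-66 mod 30 = 24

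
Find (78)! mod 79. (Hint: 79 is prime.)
By Wilson's theorem, (78)! ≡ -1 ≡ 78 (mod 79)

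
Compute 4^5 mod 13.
5 = 4 + 1 (binary 101). Repeated squaring mod 13: 4^1 ≡ 4; 4^2 ≡ 4² = 16 ≡ 3; 4^4 ≡ 3² = 9 ≡ 9. Multiply: 4^5 = 4^4 × 4^1 ≡ 9 × 4 (mod 13): 9 × 4 = 36 ≡ 10. So 4^5 ≡ 10 (mod 13).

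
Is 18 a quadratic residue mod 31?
By Euler's criterion: 18^{15} ≡ 1 (mod 31). Since this equals 1, 18 is a QR.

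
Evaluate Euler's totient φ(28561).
26364

Prime factorization: 28561 = 13^4
Using the formula φ(n) = n × Π(1 - 1/p) for each prime factor p:
φ(28561) = 28561 × (1 - 1/13)
φ(28561) = 26364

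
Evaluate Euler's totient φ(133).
108

Prime factorization: 133 = 7 × 19
Using the formula φ(n) = n × Π(1 - 1/p) for each prime factor p:
φ(133) = 133 × (1 - 1/7) × (1 - 1/19)
φ(133) = 108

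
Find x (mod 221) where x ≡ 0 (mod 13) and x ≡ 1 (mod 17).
M = 13 × 17 = 221. M₁ = 17, y₁ ≡ 10 (mod 13). M₂ = 13, y₂ ≡ 4 (mod 17). x = 0×17×10 + 1×13×4 ≡ 52 (mod 221)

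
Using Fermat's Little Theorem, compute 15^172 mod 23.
By Fermat: 15^{22} ≡ 1 (mod 23). 172 = 7×22 + 18. So 15^{172} ≡ 15^{18} ≡ 12 (mod 23)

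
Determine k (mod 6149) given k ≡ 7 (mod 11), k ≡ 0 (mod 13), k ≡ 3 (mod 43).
5980

Using the Chinese Remainder Theorem:
M = product of moduli = 6149
For equation 1: M_1 = 559, 559 ≡ 9 (mod 11), inverse of 559 mod 11 is 5 (check: 9 × 5 = 45 ≡ 1 (mod 11))
For equation 2: M_2 = 473, 473 ≡ 5 (mod 13), inverse of 473 mod 13 is 8 (check: 5 × 8 = 40 ≡ 1 (mod 13))
For equation 3: M_3 = 143, 143 ≡ 14 (mod 43), inverse of 143 mod 43 is 40 (check: 14 × 40 = 560 ≡ 1 (mod 43))
Combine: k ≡ Σ r_i×M_i×(M_i⁻¹ mod m_i) = 7×559×5 + 0×473×8 + 3×143×40 = 19565 + 0 + 17160 = 36725
36725 mod 6149 = 5980
k ≡ 5980 (mod 6149)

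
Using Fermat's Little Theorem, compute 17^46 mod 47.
By Fermat's Little Theorem, 17^{46} ≡ 1 (mod 47) since 47 is prime and gcd(17, 47) = 1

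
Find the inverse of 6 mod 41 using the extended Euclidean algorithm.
Extended GCD: 6(7) + 41(-1) = 1. So 6^(-1) ≡ 7 ≡ 7 (mod 41). Verify: 6 × 7 = 42 ≡ 1 (mod 41)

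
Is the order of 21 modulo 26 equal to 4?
Yes, ord_26(21) = 4.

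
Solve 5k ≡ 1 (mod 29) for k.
6

Using Extended Euclidean Algorithm:
gcd(5, 29) = 1
Bezout coefficients: 5 × 6 + 29 × -1 = 1
So 5 × 6 ≡ 1 (mod 29)
The inverse is 6 mod 29 = 6
Verification: 5 × 6 = 30 = 1 × 29 + 1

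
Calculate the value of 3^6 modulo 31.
6 = 4 + 2 (binary 110). Repeated squaring mod 31: 3^1 ≡ 3; 3^2 ≡ 3² = 9 ≡ 9; 3^4 ≡ 9² = 81 ≡ 19. Multiply: 3^6 = 3^4 × 3^2 ≡ 19 × 9 (mod 31): 19 × 9 = 171 ≡ 16. So 3^6 ≡ 16 (mod 31).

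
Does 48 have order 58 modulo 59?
p - 1 = 58 has prime divisors 2, 29. Check 48^(58/q) mod 59 for each: 48^(58/2) = 48^29 ≡ 1, 48^(58/29) = 48^2 ≡ 3 (mod 59). Since 48^29 ≡ 1 (mod 59), the order of 48 divides 29 (in fact the order is 29) ≠ 58, so it is not a primitive root.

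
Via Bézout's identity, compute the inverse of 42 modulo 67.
Extended GCD: 42(8) + 67(-5) = 1. So 42^(-1) ≡ 8 ≡ 8 (mod 67). Verify: 42 × 8 = 336 ≡ 1 (mod 67)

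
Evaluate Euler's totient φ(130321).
123462

Prime factorization: 130321 = 19^4
Using the formula φ(n) = n × Π(1 - 1/p) for each prime factor p:
φ(130321) = 130321 × (1 - 1/19)
φ(130321) = 123462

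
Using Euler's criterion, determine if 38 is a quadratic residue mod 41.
By Euler's criterion: 38^{20} ≡ 40 (mod 41). Since this equals -1 (≡ 40), 38 is not a QR.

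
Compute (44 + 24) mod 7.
5

(44 + 24) = 68
68 mod 7 = 5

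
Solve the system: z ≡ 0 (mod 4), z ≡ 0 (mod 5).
M = 4 × 5 = 20. M₁ = 5, y₁ ≡ 1 (mod 4). M₂ = 4, y₂ ≡ 4 (mod 5). z = 0×5×1 + 0×4×4 ≡ 0 (mod 20)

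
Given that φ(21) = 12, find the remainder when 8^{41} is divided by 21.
By Euler: 8^{12} ≡ 1 (mod 21) since gcd(8, 21) = 1. 41 = 3×12 + 5. So 8^{41} ≡ 8^{5} ≡ 8 (mod 21)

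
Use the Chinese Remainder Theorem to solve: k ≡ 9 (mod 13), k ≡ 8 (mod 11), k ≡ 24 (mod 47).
3220

Using the Chinese Remainder Theorem:
M = product of moduli = 6721
For equation 1: M_1 = 517, 517 ≡ 10 (mod 13), inverse of 517 mod 13 is 4 (check: 10 × 4 = 40 ≡ 1 (mod 13))
For equation 2: M_2 = 611, 611 ≡ 6 (mod 11), inverse of 611 mod 11 is 2 (check: 6 × 2 = 12 ≡ 1 (mod 11))
For equation 3: M_3 = 143, 143 ≡ 2 (mod 47), inverse of 143 mod 47 is 24 (check: 2 × 24 = 48 ≡ 1 (mod 47))
Combine: k ≡ Σ r_i×M_i×(M_i⁻¹ mod m_i) = 9×517×4 + 8×611×2 + 24×143×24 = 18612 + 9776 + 82368 = 110756
110756 mod 6721 = 3220
k ≡ 3220 (mod 6721)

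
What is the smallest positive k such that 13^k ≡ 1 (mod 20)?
Powers of 13 mod 20: 13^1≡13, 13^2≡9, 13^3≡17, 13^4≡1. Order = 4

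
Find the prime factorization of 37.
37

Divide by primes starting from smallest:
37 ÷ 37 = 1

37 = 37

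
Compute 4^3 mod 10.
3 = 2 + 1 (binary 11). Repeated squaring mod 10: 4^1 ≡ 4; 4^2 ≡ 4² = 16 ≡ 6. Multiply: 4^3 = 4^2 × 4^1 ≡ 6 × 4 (mod 10): 6 × 4 = 24 ≡ 4. So 4^3 ≡ 4 (mod 10).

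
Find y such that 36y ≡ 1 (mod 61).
36^(-1) ≡ 39 (mod 61). Verification: 36 × 39 = 1404 ≡ 1 (mod 61)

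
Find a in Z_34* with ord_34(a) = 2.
33 has order 2 mod 34 since 33^{2} ≡ 1 (mod 34) and no smaller power works.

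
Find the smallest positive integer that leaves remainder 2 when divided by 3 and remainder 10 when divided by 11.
M = 3 × 11 = 33. M₁ = 11, y₁ ≡ 2 (mod 3). M₂ = 3, y₂ ≡ 4 (mod 11). n = 2×11×2 + 10×3×4 ≡ 32 (mod 33). The smallest positive such number is 32.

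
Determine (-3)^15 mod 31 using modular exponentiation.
Using repeated squaring. (-3) ≡ 28 (mod 31). 15 = 8 + 4 + 2 + 1 (binary 1111). Repeated squaring mod 31: 28^1 ≡ 28; 28^2 ≡ 28² = 784 ≡ 9; 28^4 ≡ 9² = 81 ≡ 19; 28^8 ≡ 19² = 361 ≡ 20. Multiply: (-3)^15 ≡ 28^8 × 28^4 × 28^2 × 28^1 ≡ 20 × 19 × 9 × 28 (mod 31): 20 × 19 = 380 ≡ 8; 8 × 9 = 72 ≡ 10; 10 × 28 = 280 ≡ 1. So (-3)^15 ≡ 1 (mod 31).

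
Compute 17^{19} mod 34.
17

Using successive squaring:
Binary expansion of 19: 10011
Powers of 17 mod 34 (each is the square of the previous):
  17^1 ≡ 17 (mod 34)
  17^2 ≡ 17² = 289 ≡ 17 (mod 34)
  17^4 ≡ 17² = 289 ≡ 17 (mod 34)
  17^8 ≡ 17² = 289 ≡ 17 (mod 34)
  17^16 ≡ 17² = 289 ≡ 17 (mod 34)
19 = 16 + 2 + 1, so 17^19 = 17^16 × 17^2 × 17^1 ≡ 17 × 17 × 17 (mod 34)
Multiplying step by step:
  17 × 17 = 289 ≡ 17 (mod 34)
  17 × 17 = 289 ≡ 17 (mod 34)
Result: 17^19 ≡ 17 (mod 34)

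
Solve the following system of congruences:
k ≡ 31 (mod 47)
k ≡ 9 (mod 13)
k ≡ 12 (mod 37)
4637

Using the Chinese Remainder Theorem:
M = product of moduli = 22607
For equation 1: M_1 = 481, 481 ≡ 11 (mod 47), inverse of 481 mod 47 is 30 (check: 11 × 30 = 330 ≡ 1 (mod 47))
For equation 2: M_2 = 1739, 1739 ≡ 10 (mod 13), inverse of 1739 mod 13 is 4 (check: 10 × 4 = 40 ≡ 1 (mod 13))
For equation 3: M_3 = 611, 611 ≡ 19 (mod 37), inverse of 611 mod 37 is 2 (check: 19 × 2 = 38 ≡ 1 (mod 37))
Combine: k ≡ Σ r_i×M_i×(M_i⁻¹ mod m_i) = 31×481×30 + 9×1739×4 + 12×611×2 = 447330 + 62604 + 14664 = 524598
524598 mod 22607 = 4637
k ≡ 4637 (mod 22607)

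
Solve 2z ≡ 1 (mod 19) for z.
2^(-1) ≡ 10 (mod 19). Verification: 2 × 10 = 20 ≡ 1 (mod 19)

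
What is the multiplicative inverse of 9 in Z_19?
17

Using Extended Euclidean Algorithm:
gcd(9, 19) = 1
Bezout coefficients: 9 × -2 + 19 × 1 = 1
So 9 × -2 ≡ 1 (mod 19)
The inverse is -2 mod 19 = 17
Verification: 9 × 17 = 153 = 8 × 19 + 1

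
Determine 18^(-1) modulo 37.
18^(-1) ≡ 35 (mod 37). Verification: 18 × 35 = 630 ≡ 1 (mod 37)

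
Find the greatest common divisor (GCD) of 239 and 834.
1

Using the Euclidean algorithm:
239 = 0 × 834 + 239
834 = 3 × 239 + 117
239 = 2 × 117 + 5
117 = 23 × 5 + 2
5 = 2 × 2 + 1
2 = 2 × 1 + 0

GCD(239, 834) = 1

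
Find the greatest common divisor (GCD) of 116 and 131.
1

Using the Euclidean algorithm:
116 = 0 × 131 + 116
131 = 1 × 116 + 15
116 = 7 × 15 + 11
15 = 1 × 11 + 4
11 = 2 × 4 + 3
4 = 1 × 3 + 1
3 = 3 × 1 + 0

GCD(116, 131) = 1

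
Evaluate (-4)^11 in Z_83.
Using repeated squaring. (-4) ≡ 79 (mod 83). 11 = 8 + 2 + 1 (binary 1011). Repeated squaring mod 83: 79^1 ≡ 79; 79^2 ≡ 79² = 6241 ≡ 16; 79^4 ≡ 16² = 256 ≡ 7; 79^8 ≡ 7² = 49 ≡ 49. Multiply: (-4)^11 ≡ 79^8 × 79^2 × 79^1 ≡ 49 × 16 × 79 (mod 83): 49 × 16 = 784 ≡ 37; 37 × 79 = 2923 ≡ 18. So (-4)^11 ≡ 18 (mod 83).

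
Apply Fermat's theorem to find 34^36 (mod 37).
By Fermat's Little Theorem, 34^{36} ≡ 1 (mod 37) since 37 is prime and gcd(34, 37) = 1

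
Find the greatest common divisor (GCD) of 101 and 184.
1

Using the Euclidean algorithm:
101 = 0 × 184 + 101
184 = 1 × 101 + 83
101 = 1 × 83 + 18
83 = 4 × 18 + 11
18 = 1 × 11 + 7
11 = 1 × 7 + 4
7 = 1 × 4 + 3
4 = 1 × 3 + 1
3 = 3 × 1 + 0

GCD(101, 184) = 1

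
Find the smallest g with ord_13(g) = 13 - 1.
p - 1 = 12 has prime divisors 2, 3. h is a primitive root mod 13 iff h^(12/q) ≢ 1 (mod 13) for each such q.
h = 2: 2^6 ≡ 12, 2^4 ≡ 3 (mod 13); none is 1, so 2 has order 12 and is a primitive root.
The smallest primitive root mod 13 is g = 2.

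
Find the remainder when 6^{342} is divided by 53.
By Fermat: 6^{52} ≡ 1 (mod 53). 342 = 6×52 + 30. So 6^{342} ≡ 6^{30} ≡ 24 (mod 53)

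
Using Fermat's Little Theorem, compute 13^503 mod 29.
By Fermat: 13^{28} ≡ 1 (mod 29). 503 ≡ 27 (mod 28). So 13^{503} ≡ 13^{27} ≡ 9 (mod 29)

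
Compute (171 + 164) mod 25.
10

(171 + 164) = 335
335 mod 25 = 10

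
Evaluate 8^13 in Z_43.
Using repeated squaring. 13 = 8 + 4 + 1 (binary 1101). Repeated squaring mod 43: 8^1 ≡ 8; 8^2 ≡ 8² = 64 ≡ 21; 8^4 ≡ 21² = 441 ≡ 11; 8^8 ≡ 11² = 121 ≡ 35. Multiply: 8^13 = 8^8 × 8^4 × 8^1 ≡ 35 × 11 × 8 (mod 43): 35 × 11 = 385 ≡ 41; 41 × 8 = 328 ≡ 27. So 8^13 ≡ 27 (mod 43).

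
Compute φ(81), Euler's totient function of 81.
54

Prime factorization: 81 = 3^4
Using the formula φ(n) = n × Π(1 - 1/p) for each prime factor p:
φ(81) = 81 × (1 - 1/3)
φ(81) = 54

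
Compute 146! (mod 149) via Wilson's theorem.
(148)! = (146)! × (147) × (148) ≡ -1 (mod 149). So (146)! ≡ -1 × [(148)(147)]^(-1) ≡ 74 (mod 149)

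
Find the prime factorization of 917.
7 × 131

Divide by primes starting from smallest:
917 ÷ 7 = 131
131 ÷ 131 = 1

917 = 7 × 131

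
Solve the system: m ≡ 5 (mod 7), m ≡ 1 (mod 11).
M = 7 × 11 = 77. M₁ = 11, y₁ ≡ 2 (mod 7). M₂ = 7, y₂ ≡ 8 (mod 11). m = 5×11×2 + 1×7×8 ≡ 12 (mod 77)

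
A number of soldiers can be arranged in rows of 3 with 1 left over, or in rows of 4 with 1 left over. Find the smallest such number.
M = 3 × 4 = 12. M₁ = 4, y₁ ≡ 1 (mod 3). M₂ = 3, y₂ ≡ 3 (mod 4). x = 1×4×1 + 1×3×3 ≡ 1 (mod 12). The smallest positive such number is 1.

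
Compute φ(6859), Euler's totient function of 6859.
6498

Prime factorization: 6859 = 19^3
Using the formula φ(n) = n × Π(1 - 1/p) for each prime factor p:
φ(6859) = 6859 × (1 - 1/19)
φ(6859) = 6498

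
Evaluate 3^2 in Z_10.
2 = 2 (binary 10). Repeated squaring mod 10: 3^1 ≡ 3; 3^2 ≡ 3² = 9 ≡ 9. So 3^2 ≡ 9 (mod 10).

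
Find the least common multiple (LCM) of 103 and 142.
14626

First find GCD(103, 142) using the Euclidean algorithm:
103 = 0 × 142 + 103
142 = 1 × 103 + 39
103 = 2 × 39 + 25
39 = 1 × 25 + 14
25 = 1 × 14 + 11
14 = 1 × 11 + 3
11 = 3 × 3 + 2
3 = 1 × 2 + 1
2 = 2 × 1 + 0
GCD(103, 142) = 1

LCM formula: LCM(a, b) = (a × b) / GCD(a, b)
LCM(103, 142) = (103 × 142) / 1
LCM(103, 142) = 14626 / 1
LCM(103, 142) = 14626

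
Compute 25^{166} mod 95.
80

Using successive squaring:
Binary expansion of 166: 10100110
Powers of 25 mod 95 (each is the square of the previous):
  25^1 ≡ 25 (mod 95)
  25^2 ≡ 25² = 625 ≡ 55 (mod 95)
  25^4 ≡ 55² = 3025 ≡ 80 (mod 95)
  25^8 ≡ 80² = 6400 ≡ 35 (mod 95)
  25^16 ≡ 35² = 1225 ≡ 85 (mod 95)
  25^32 ≡ 85² = 7225 ≡ 5 (mod 95)
  25^64 ≡ 5² = 25 ≡ 25 (mod 95)
  25^128 ≡ 25² = 625 ≡ 55 (mod 95)
166 = 128 + 32 + 4 + 2, so 25^166 = 25^128 × 25^32 × 25^4 × 25^2 ≡ 55 × 5 × 80 × 55 (mod 95)
Multiplying step by step:
  55 × 5 = 275 ≡ 85 (mod 95)
  85 × 80 = 6800 ≡ 55 (mod 95)
  55 × 55 = 3025 ≡ 80 (mod 95)
Result: 25^166 ≡ 80 (mod 95)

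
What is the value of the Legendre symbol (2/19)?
(2/19) = 2^{9} mod 19 = -1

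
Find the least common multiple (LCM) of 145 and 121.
17545

First find GCD(145, 121) using the Euclidean algorithm:
145 = 1 × 121 + 24
121 = 5 × 24 + 1
24 = 24 × 1 + 0
GCD(145, 121) = 1

LCM formula: LCM(a, b) = (a × b) / GCD(a, b)
LCM(145, 121) = (145 × 121) / 1
LCM(145, 121) = 17545 / 1
LCM(145, 121) = 17545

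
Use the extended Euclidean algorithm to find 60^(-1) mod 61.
Extended GCD: 60(-1) + 61(1) = 1. So 60^(-1) ≡ 60 ≡ 60 (mod 61). Verify: 60 × 60 = 3600 ≡ 1 (mod 61)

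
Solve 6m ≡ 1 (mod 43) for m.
6^(-1) ≡ 36 (mod 43). Verification: 6 × 36 = 216 ≡ 1 (mod 43)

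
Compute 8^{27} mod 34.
2

Using successive squaring:
Binary expansion of 27: 11011
Powers of 8 mod 34 (each is the square of the previous):
  8^1 ≡ 8 (mod 34)
  8^2 ≡ 8² = 64 ≡ 30 (mod 34)
  8^4 ≡ 30² = 900 ≡ 16 (mod 34)
  8^8 ≡ 16² = 256 ≡ 18 (mod 34)
  8^16 ≡ 18² = 324 ≡ 18 (mod 34)
27 = 16 + 8 + 2 + 1, so 8^27 = 8^16 × 8^8 × 8^2 × 8^1 ≡ 18 × 18 × 30 × 8 (mod 34)
Multiplying step by step:
  18 × 18 = 324 ≡ 18 (mod 34)
  18 × 30 = 540 ≡ 30 (mod 34)
  30 × 8 = 240 ≡ 2 (mod 34)
Result: 8^27 ≡ 2 (mod 34)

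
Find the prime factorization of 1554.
2 × 3 × 7 × 37

Divide by primes starting from smallest:
1554 ÷ 2 = 777
777 ÷ 3 = 259
259 ÷ 7 = 37
37 ÷ 37 = 1

1554 = 2 × 3 × 7 × 37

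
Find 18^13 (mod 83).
Using repeated squaring. 13 = 8 + 4 + 1 (binary 1101). Repeated squaring mod 83: 18^1 ≡ 18; 18^2 ≡ 18² = 324 ≡ 75; 18^4 ≡ 75² = 5625 ≡ 64; 18^8 ≡ 64² = 4096 ≡ 29. Multiply: 18^13 = 18^8 × 18^4 × 18^1 ≡ 29 × 64 × 18 (mod 83): 29 × 64 = 1856 ≡ 30; 30 × 18 = 540 ≡ 42. So 18^13 ≡ 42 (mod 83).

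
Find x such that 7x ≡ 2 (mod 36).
26

Since gcd(7, 36) = 1 divides 2, a solution exists.
Multiply both sides by the inverse of 7 mod 36:
  7^(-1) mod 36 = 31
  x ≡ 31 × 2 ≡ 62 ≡ 26 (mod 36)
Verification: 7 × 26 = 182 = 5 × 36 + 2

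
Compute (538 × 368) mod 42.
38

(538 × 368) = 197984
197984 mod 42 = 38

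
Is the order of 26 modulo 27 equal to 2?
Yes, ord_27(26) = 2.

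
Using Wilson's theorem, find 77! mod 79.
(78)! = (77)! × (78) ≡ -1 (mod 79). So (77)! ≡ -1 × (78)^(-1) ≡ (-1)×(-1) = 1 (mod 79)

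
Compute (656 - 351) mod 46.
29

(656 - 351) = 305
305 mod 46 = 29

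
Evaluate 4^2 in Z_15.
2 = 2 (binary 10). Repeated squaring mod 15: 4^1 ≡ 4; 4^2 ≡ 4² = 16 ≡ 1. So 4^2 ≡ 1 (mod 15).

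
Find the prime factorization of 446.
2 × 223

Divide by primes starting from smallest:
446 ÷ 2 = 223
223 ÷ 223 = 1

446 = 2 × 223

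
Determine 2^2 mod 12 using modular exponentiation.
2 = 2 (binary 10). Repeated squaring mod 12: 2^1 ≡ 2; 2^2 ≡ 2² = 4 ≡ 4. So 2^2 ≡ 4 (mod 12).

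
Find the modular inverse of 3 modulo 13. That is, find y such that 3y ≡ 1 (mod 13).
9

Using Extended Euclidean Algorithm:
gcd(3, 13) = 1
Bezout coefficients: 3 × -4 + 13 × 1 = 1
So 3 × -4 ≡ 1 (mod 13)
The inverse is -4 mod 13 = 9
Verification: 3 × 9 = 27 = 2 × 13 + 1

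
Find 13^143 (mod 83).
Using Fermat: 13^{82} ≡ 1 (mod 83). 143 ≡ 61 (mod 82). So 13^{143} ≡ 13^{61} ≡ 47 (mod 83)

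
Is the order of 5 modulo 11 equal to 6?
No, the actual order is 5, not 6.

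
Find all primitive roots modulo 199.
Primitive roots mod 199: {3, 6, 15, 22, 30, 34, 38, 39, 41, 44, 48, 54, 68, 69, 71, 73, 75, 77, 84, 87, 95, 97, 99, 105, 108, 110, 113, 118, 119, 120, 127, 129, 133, 134, 142, 143, 146, 148, 149, 150, 152, 153, 154, 163, 164, 166, 167, 168, 170, 173, 176, 179, 183, 185, 186, 189, 190, 192, 195, 197}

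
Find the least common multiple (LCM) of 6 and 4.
12

First find GCD(6, 4) using the Euclidean algorithm:
6 = 1 × 4 + 2
4 = 2 × 2 + 0
GCD(6, 4) = 2

LCM formula: LCM(a, b) = (a × b) / GCD(a, b)
LCM(6, 4) = (6 × 4) / 2
LCM(6, 4) = 24 / 2
LCM(6, 4) = 12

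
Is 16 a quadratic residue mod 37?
By Euler's criterion: 16^{18} ≡ 1 (mod 37). Since this equals 1, 16 is a QR.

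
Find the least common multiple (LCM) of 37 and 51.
1887

First find GCD(37, 51) using the Euclidean algorithm:
37 = 0 × 51 + 37
51 = 1 × 37 + 14
37 = 2 × 14 + 9
14 = 1 × 9 + 5
9 = 1 × 5 + 4
5 = 1 × 4 + 1
4 = 4 × 1 + 0
GCD(37, 51) = 1

LCM formula: LCM(a, b) = (a × b) / GCD(a, b)
LCM(37, 51) = (37 × 51) / 1
LCM(37, 51) = 1887 / 1
LCM(37, 51) = 1887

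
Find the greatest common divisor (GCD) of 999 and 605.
1

Using the Euclidean algorithm:
999 = 1 × 605 + 394
605 = 1 × 394 + 211
394 = 1 × 211 + 183
211 = 1 × 183 + 28
183 = 6 × 28 + 15
28 = 1 × 15 + 13
15 = 1 × 13 + 2
13 = 6 × 2 + 1
2 = 2 × 1 + 0

GCD(999, 605) = 1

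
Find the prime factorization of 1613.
1613

Divide by primes starting from smallest:
1613 ÷ 1613 = 1

1613 = 1613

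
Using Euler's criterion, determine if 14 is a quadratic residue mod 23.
By Euler's criterion: 14^{11} ≡ 22 (mod 23). Since this equals -1 (≡ 22), 14 is not a QR.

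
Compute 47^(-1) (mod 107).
47^(-1) ≡ 41 (mod 107). Verification: 47 × 41 = 1927 ≡ 1 (mod 107)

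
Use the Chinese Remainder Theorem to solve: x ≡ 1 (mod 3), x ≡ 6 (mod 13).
M = 3 × 13 = 39. M₁ = 13, y₁ ≡ 1 (mod 3). M₂ = 3, y₂ ≡ 9 (mod 13). x = 1×13×1 + 6×3×9 ≡ 19 (mod 39)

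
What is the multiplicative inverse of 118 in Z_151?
118^(-1) ≡ 32 (mod 151). Verification: 118 × 32 = 3776 ≡ 1 (mod 151)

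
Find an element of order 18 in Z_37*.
3 has order 18 mod 37 since 3^{18} ≡ 1 (mod 37) and no smaller power works.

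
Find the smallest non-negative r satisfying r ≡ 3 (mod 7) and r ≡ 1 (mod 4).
M = 7 × 4 = 28. M₁ = 4, y₁ ≡ 2 (mod 7). M₂ = 7, y₂ ≡ 3 (mod 4). r = 3×4×2 + 1×7×3 ≡ 17 (mod 28)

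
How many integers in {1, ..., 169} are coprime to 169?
156

Prime factorization: 169 = 13^2
Using the formula φ(n) = n × Π(1 - 1/p) for each prime factor p:
φ(169) = 169 × (1 - 1/13)
φ(169) = 156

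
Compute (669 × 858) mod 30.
12

(669 × 858) = 574002
574002 mod 30 = 12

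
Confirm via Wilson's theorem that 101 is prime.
(100)! mod 101 = 100. Since this equals -1 (mod 101), Wilson confirms 101 is prime.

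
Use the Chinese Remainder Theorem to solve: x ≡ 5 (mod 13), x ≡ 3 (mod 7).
31

Using the Chinese Remainder Theorem:
M = product of moduli = 91
For equation 1: M_1 = 7, 7 ≡ 7 (mod 13), inverse of 7 mod 13 is 2 (check: 7 × 2 = 14 ≡ 1 (mod 13))
For equation 2: M_2 = 13, 13 ≡ 6 (mod 7), inverse of 13 mod 7 is 6 (check: 6 × 6 = 36 ≡ 1 (mod 7))
Combine: x ≡ Σ r_i×M_i×(M_i⁻¹ mod m_i) = 5×7×2 + 3×13×6 = 70 + 234 = 304
304 mod 91 = 31
x ≡ 31 (mod 91)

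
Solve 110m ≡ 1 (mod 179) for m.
110^(-1) ≡ 83 (mod 179). Verification: 110 × 83 = 9130 ≡ 1 (mod 179)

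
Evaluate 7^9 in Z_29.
9 = 8 + 1 (binary 1001). Repeated squaring mod 29: 7^1 ≡ 7; 7^2 ≡ 7² = 49 ≡ 20; 7^4 ≡ 20² = 400 ≡ 23; 7^8 ≡ 23² = 529 ≡ 7. Multiply: 7^9 = 7^8 × 7^1 ≡ 7 × 7 (mod 29): 7 × 7 = 49 ≡ 20. So 7^9 ≡ 20 (mod 29).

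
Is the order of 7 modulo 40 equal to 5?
No, the actual order is 4, not 5.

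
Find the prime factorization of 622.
2 × 311

Divide by primes starting from smallest:
622 ÷ 2 = 311
311 ÷ 311 = 1

622 = 2 × 311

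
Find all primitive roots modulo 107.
Primitive roots mod 107: {2, 5, 6, 7, 8, 15, 17, 18, 20, 21, 22, 24, 26, 28, 31, 32, 38, 43, 45, 46, 50, 51, 54, 55, 58, 59, 60, 63, 65, 66, 67, 68, 70, 71, 72, 73, 74, 77, 78, 80, 82, 84, 88, 91, 93, 94, 95, 96, 97, 98, 103, 104}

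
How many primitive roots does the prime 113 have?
Number of primitive roots mod 113 = φ(112) = 48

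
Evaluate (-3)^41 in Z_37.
Using Fermat: (-3)^{36} ≡ 1 (mod 37). 41 ≡ 5 (mod 36). So (-3)^{41} ≡ (-3)^{5} ≡ 16 (mod 37)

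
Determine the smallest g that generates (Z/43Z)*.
3

A primitive root g modulo p has order p-1 = 42
Prime divisors of 42: [2, 3, 7]
g is a primitive root iff g^(42/q) ≢ 1 (mod 43) for each prime divisor q
Testing small values:
  g = 2: 2^21 ≡ 42, 2^14 ≡ 1, 2^6 ≡ 21 (mod 43) → 2^14 ≡ 1, not primitive root
  g = 3: 3^21 ≡ 42, 3^14 ≡ 36, 3^6 ≡ 41 (mod 43) → none is 1, primitive root!
The smallest primitive root is 3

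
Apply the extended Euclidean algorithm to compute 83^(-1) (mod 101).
Extended GCD: 83(28) + 101(-23) = 1. So 83^(-1) ≡ 28 ≡ 28 (mod 101). Verify: 83 × 28 = 2324 ≡ 1 (mod 101)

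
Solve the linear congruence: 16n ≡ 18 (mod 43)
28

Since gcd(16, 43) = 1 divides 18, a solution exists.
Multiply both sides by the inverse of 16 mod 43:
  16^(-1) mod 43 = 35
  x ≡ 35 × 18 ≡ 630 ≡ 28 (mod 43)
Verification: 16 × 28 = 448 = 10 × 43 + 18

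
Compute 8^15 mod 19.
Using repeated squaring. 15 = 8 + 4 + 2 + 1 (binary 1111). Repeated squaring mod 19: 8^1 ≡ 8; 8^2 ≡ 8² = 64 ≡ 7; 8^4 ≡ 7² = 49 ≡ 11; 8^8 ≡ 11² = 121 ≡ 7. Multiply: 8^15 = 8^8 × 8^4 × 8^2 × 8^1 ≡ 7 × 11 × 7 × 8 (mod 19): 7 × 11 = 77 ≡ 1; 1 × 7 = 7 ≡ 7; 7 × 8 = 56 ≡ 18. So 8^15 ≡ 18 (mod 19).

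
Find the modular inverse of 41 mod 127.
41^(-1) ≡ 31 (mod 127). Verification: 41 × 31 = 1271 ≡ 1 (mod 127)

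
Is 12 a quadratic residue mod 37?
By Euler's criterion: 12^{18} ≡ 1 (mod 37). Since this equals 1, 12 is a QR.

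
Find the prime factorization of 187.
11 × 17

Divide by primes starting from smallest:
187 ÷ 11 = 17
17 ÷ 17 = 1

187 = 11 × 17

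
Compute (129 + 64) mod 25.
18

(129 + 64) = 193
193 mod 25 = 18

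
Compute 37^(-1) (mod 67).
37^(-1) ≡ 29 (mod 67). Verification: 37 × 29 = 1073 ≡ 1 (mod 67)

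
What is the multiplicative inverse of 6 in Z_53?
9

Using Extended Euclidean Algorithm:
gcd(6, 53) = 1
Bezout coefficients: 6 × 9 + 53 × -1 = 1
So 6 × 9 ≡ 1 (mod 53)
The inverse is 9 mod 53 = 9
Verification: 6 × 9 = 54 = 1 × 53 + 1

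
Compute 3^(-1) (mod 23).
3^(-1) ≡ 8 (mod 23). Verification: 3 × 8 = 24 ≡ 1 (mod 23)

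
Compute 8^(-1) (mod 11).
8^(-1) ≡ 7 (mod 11). Verification: 8 × 7 = 56 ≡ 1 (mod 11)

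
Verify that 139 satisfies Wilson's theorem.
(138)! mod 139 = 138. Since this equals -1 (mod 139), Wilson confirms 139 is prime.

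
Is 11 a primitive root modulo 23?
p - 1 = 22 has prime divisors 2, 11. Check 11^(22/q) mod 23 for each: 11^(22/2) = 11^11 ≡ 22, 11^(22/11) = 11^2 ≡ 6 (mod 23). None of these is 1, so 11 has order 22 = φ(23), so it is a primitive root mod 23.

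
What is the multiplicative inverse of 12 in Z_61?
56

Using Extended Euclidean Algorithm:
gcd(12, 61) = 1
Bezout coefficients: 12 × -5 + 61 × 1 = 1
So 12 × -5 ≡ 1 (mod 61)
The inverse is -5 mod 61 = 56
Verification: 12 × 56 = 672 = 11 × 61 + 1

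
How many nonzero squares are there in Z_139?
For prime 139, there are (p-1)/2 = (139-1)/2 = 69 quadratic residues (excluding 0).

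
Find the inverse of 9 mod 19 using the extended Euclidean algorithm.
Extended GCD: 9(-2) + 19(1) = 1. So 9^(-1) ≡ 17 ≡ 17 (mod 19). Verify: 9 × 17 = 153 ≡ 1 (mod 19)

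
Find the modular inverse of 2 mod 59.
2^(-1) ≡ 30 (mod 59). Verification: 2 × 30 = 60 ≡ 1 (mod 59)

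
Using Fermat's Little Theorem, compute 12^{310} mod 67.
35

By Fermat's Little Theorem, a^(p-1) ≡ 1 (mod p) for prime p and gcd(a, p) = 1
Here p = 67, so 12^66 ≡ 1 (mod 67)
We can reduce the exponent: 310 mod 66 = 46
So 12^310 ≡ 12^46 (mod 67)
Computing: 12^46 mod 67 = 35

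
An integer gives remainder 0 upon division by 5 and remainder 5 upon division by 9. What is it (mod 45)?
M = 5 × 9 = 45. M₁ = 9, y₁ ≡ 4 (mod 5). M₂ = 5, y₂ ≡ 2 (mod 9). m = 0×9×4 + 5×5×2 ≡ 5 (mod 45). The smallest positive such number is 5.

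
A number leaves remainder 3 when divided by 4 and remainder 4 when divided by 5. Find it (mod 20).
M = 4 × 5 = 20. M₁ = 5, y₁ ≡ 1 (mod 4). M₂ = 4, y₂ ≡ 4 (mod 5). y = 3×5×1 + 4×4×4 ≡ 19 (mod 20)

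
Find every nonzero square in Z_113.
QRs mod 113: {1, 2, 4, 7, 8, 9, 11, 13, 14, 15, 16, 18, 22, 25, 26, 28, 30, 31, 32, 36, 41, 44, 49, 50, 51, 52, 53, 56, 57, 60, 61, 62, 63, 64, 69, 72, 77, 81, 82, 83, 85, 87, 88, 91, 95, 97, 98, 99, 100, 102, 104, 105, 106, 109, 111, 112}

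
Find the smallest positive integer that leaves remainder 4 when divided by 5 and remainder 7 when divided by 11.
M = 5 × 11 = 55. M₁ = 11, y₁ ≡ 1 (mod 5). M₂ = 5, y₂ ≡ 9 (mod 11). r = 4×11×1 + 7×5×9 ≡ 29 (mod 55). The smallest positive such number is 29.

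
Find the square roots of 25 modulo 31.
The square roots of 25 mod 31 are 5 and 26. Verify: 5² = 25 ≡ 25 (mod 31)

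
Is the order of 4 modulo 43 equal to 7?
Yes, ord_43(4) = 7.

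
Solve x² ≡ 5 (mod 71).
The square roots of 5 mod 71 are 54 and 17. Verify: 54² = 2916 ≡ 5 (mod 71)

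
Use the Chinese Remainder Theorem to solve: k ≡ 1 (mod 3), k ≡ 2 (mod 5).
M = 3 × 5 = 15. M₁ = 5, y₁ ≡ 2 (mod 3). M₂ = 3, y₂ ≡ 2 (mod 5). k = 1×5×2 + 2×3×2 ≡ 7 (mod 15)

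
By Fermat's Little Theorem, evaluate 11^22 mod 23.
By Fermat's Little Theorem, 11^{22} ≡ 1 (mod 23) since 23 is prime and gcd(11, 23) = 1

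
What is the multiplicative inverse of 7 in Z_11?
8

Using Extended Euclidean Algorithm:
gcd(7, 11) = 1
Bezout coefficients: 7 × -3 + 11 × 2 = 1
So 7 × -3 ≡ 1 (mod 11)
The inverse is -3 mod 11 = 8
Verification: 7 × 8 = 56 = 5 × 11 + 1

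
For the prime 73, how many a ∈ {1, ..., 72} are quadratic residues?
For prime 73, there are (p-1)/2 = (73-1)/2 = 36 quadratic residues (excluding 0).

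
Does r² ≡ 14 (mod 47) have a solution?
By Euler's criterion: 14^{23} ≡ 1 (mod 47). Since this equals 1, 14 is a QR.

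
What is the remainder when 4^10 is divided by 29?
10 = 8 + 2 (binary 1010). Repeated squaring mod 29: 4^1 ≡ 4; 4^2 ≡ 4² = 16 ≡ 16; 4^4 ≡ 16² = 256 ≡ 24; 4^8 ≡ 24² = 576 ≡ 25. Multiply: 4^10 = 4^8 × 4^2 ≡ 25 × 16 (mod 29): 25 × 16 = 400 ≡ 23. So 4^10 ≡ 23 (mod 29).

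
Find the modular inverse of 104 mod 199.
104^(-1) ≡ 155 (mod 199). Verification: 104 × 155 = 16120 ≡ 1 (mod 199)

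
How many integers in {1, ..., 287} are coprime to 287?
240

Prime factorization: 287 = 7 × 41
Using the formula φ(n) = n × Π(1 - 1/p) for each prime factor p:
φ(287) = 287 × (1 - 1/7) × (1 - 1/41)
φ(287) = 240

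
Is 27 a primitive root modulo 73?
p - 1 = 72 has prime divisors 2, 3. Check 27^(72/q) mod 73 for each: 27^(72/2) = 27^36 ≡ 1, 27^(72/3) = 27^24 ≡ 1 (mod 73). Since 27^36 ≡ 1 (mod 73), the order of 27 divides 36 (in fact the order is 4) ≠ 72, so it is not a primitive root.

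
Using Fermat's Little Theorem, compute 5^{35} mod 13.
8

By Fermat's Little Theorem, a^(p-1) ≡ 1 (mod p) for prime p and gcd(a, p) = 1
Here p = 13, so 5^12 ≡ 1 (mod 13)
We can reduce the exponent: 35 mod 12 = 11
So 5^35 ≡ 5^11 (mod 13)
Computing: 5^11 mod 13 = 8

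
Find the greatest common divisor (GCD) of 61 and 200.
1

Using the Euclidean algorithm:
61 = 0 × 200 + 61
200 = 3 × 61 + 17
61 = 3 × 17 + 10
17 = 1 × 10 + 7
10 = 1 × 7 + 3
7 = 2 × 3 + 1
3 = 3 × 1 + 0

GCD(61, 200) = 1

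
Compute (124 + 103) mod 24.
11

(124 + 103) = 227
227 mod 24 = 11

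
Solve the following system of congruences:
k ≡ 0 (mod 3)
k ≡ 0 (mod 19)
0

Using the Chinese Remainder Theorem:
M = product of moduli = 57
For equation 1: M_1 = 19, 19 ≡ 1 (mod 3), inverse of 19 mod 3 is 1 (check: 1 × 1 = 1 ≡ 1 (mod 3))
For equation 2: M_2 = 3, 3 ≡ 3 (mod 19), inverse of 3 mod 19 is 13 (check: 3 × 13 = 39 ≡ 1 (mod 19))
Combine: k ≡ Σ r_i×M_i×(M_i⁻¹ mod m_i) = 0×19×1 + 0×3×13 = 0 + 0 = 0
0 mod 57 = 0
k ≡ 0 (mod 57)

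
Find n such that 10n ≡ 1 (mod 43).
10^(-1) ≡ 13 (mod 43). Verification: 10 × 13 = 130 ≡ 1 (mod 43)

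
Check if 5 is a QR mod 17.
By Euler's criterion: 5^{8} ≡ 16 (mod 17). Since this equals -1 (≡ 16), 5 is not a QR.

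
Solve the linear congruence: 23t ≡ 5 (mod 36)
19

Since gcd(23, 36) = 1 divides 5, a solution exists.
Multiply both sides by the inverse of 23 mod 36:
  23^(-1) mod 36 = 11
  x ≡ 11 × 5 ≡ 55 ≡ 19 (mod 36)
Verification: 23 × 19 = 437 = 12 × 36 + 5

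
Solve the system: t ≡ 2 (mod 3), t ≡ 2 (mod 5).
M = 3 × 5 = 15. M₁ = 5, y₁ ≡ 2 (mod 3). M₂ = 3, y₂ ≡ 2 (mod 5). t = 2×5×2 + 2×3×2 ≡ 2 (mod 15)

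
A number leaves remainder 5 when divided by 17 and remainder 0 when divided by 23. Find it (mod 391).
M = 17 × 23 = 391. M₁ = 23, y₁ ≡ 3 (mod 17). M₂ = 17, y₂ ≡ 19 (mod 23). k = 5×23×3 + 0×17×19 ≡ 345 (mod 391)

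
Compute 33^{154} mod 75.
54

Using successive squaring:
Binary expansion of 154: 10011010
Powers of 33 mod 75 (each is the square of the previous):
  33^1 ≡ 33 (mod 75)
  33^2 ≡ 33² = 1089 ≡ 39 (mod 75)
  33^4 ≡ 39² = 1521 ≡ 21 (mod 75)
  33^8 ≡ 21² = 441 ≡ 66 (mod 75)
  33^16 ≡ 66² = 4356 ≡ 6 (mod 75)
  33^32 ≡ 6² = 36 ≡ 36 (mod 75)
  33^64 ≡ 36² = 1296 ≡ 21 (mod 75)
  33^128 ≡ 21² = 441 ≡ 66 (mod 75)
154 = 128 + 16 + 8 + 2, so 33^154 = 33^128 × 33^16 × 33^8 × 33^2 ≡ 66 × 6 × 66 × 39 (mod 75)
Multiplying step by step:
  66 × 6 = 396 ≡ 21 (mod 75)
  21 × 66 = 1386 ≡ 36 (mod 75)
  36 × 39 = 1404 ≡ 54 (mod 75)
Result: 33^154 ≡ 54 (mod 75)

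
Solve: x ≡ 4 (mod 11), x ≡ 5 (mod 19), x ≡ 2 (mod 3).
M = 11 × 19 × 3 = 627. M₁ = 57, y₁ ≡ 6 (mod 11). M₂ = 33, y₂ ≡ 15 (mod 19). M₃ = 209, y₃ ≡ 2 (mod 3). x = 4×57×6 + 5×33×15 + 2×209×2 ≡ 290 (mod 627)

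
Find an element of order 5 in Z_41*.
10 has order 5 mod 41 since 10^{5} ≡ 1 (mod 41) and no smaller power works.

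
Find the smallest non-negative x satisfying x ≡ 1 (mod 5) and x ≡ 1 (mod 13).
M = 5 × 13 = 65. M₁ = 13, y₁ ≡ 2 (mod 5). M₂ = 5, y₂ ≡ 8 (mod 13). x = 1×13×2 + 1×5×8 ≡ 1 (mod 65)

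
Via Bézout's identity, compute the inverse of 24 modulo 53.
Extended GCD: 24(-11) + 53(5) = 1. So 24^(-1) ≡ 42 ≡ 42 (mod 53). Verify: 24 × 42 = 1008 ≡ 1 (mod 53)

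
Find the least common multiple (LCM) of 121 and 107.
12947

First find GCD(121, 107) using the Euclidean algorithm:
121 = 1 × 107 + 14
107 = 7 × 14 + 9
14 = 1 × 9 + 5
9 = 1 × 5 + 4
5 = 1 × 4 + 1
4 = 4 × 1 + 0
GCD(121, 107) = 1

LCM formula: LCM(a, b) = (a × b) / GCD(a, b)
LCM(121, 107) = (121 × 107) / 1
LCM(121, 107) = 12947 / 1
LCM(121, 107) = 12947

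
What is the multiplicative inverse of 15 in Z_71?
19

Using Extended Euclidean Algorithm:
gcd(15, 71) = 1
Bezout coefficients: 15 × 19 + 71 × -4 = 1
So 15 × 19 ≡ 1 (mod 71)
The inverse is 19 mod 71 = 19
Verification: 15 × 19 = 285 = 4 × 71 + 1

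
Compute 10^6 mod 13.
6 = 4 + 2 (binary 110). Repeated squaring mod 13: 10^1 ≡ 10; 10^2 ≡ 10² = 100 ≡ 9; 10^4 ≡ 9² = 81 ≡ 3. Multiply: 10^6 = 10^4 × 10^2 ≡ 3 × 9 (mod 13): 3 × 9 = 27 ≡ 1. So 10^6 ≡ 1 (mod 13).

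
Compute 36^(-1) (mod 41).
8

Using Extended Euclidean Algorithm:
gcd(36, 41) = 1
Bezout coefficients: 36 × 8 + 41 × -7 = 1
So 36 × 8 ≡ 1 (mod 41)
The inverse is 8 mod 41 = 8
Verification: 36 × 8 = 288 = 7 × 41 + 1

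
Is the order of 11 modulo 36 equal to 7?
No, the actual order is 6, not 7.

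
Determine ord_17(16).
Powers of 16 mod 17: 16^1≡16, 16^2≡1. Order = 2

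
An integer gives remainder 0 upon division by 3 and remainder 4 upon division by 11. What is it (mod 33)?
M = 3 × 11 = 33. M₁ = 11, y₁ ≡ 2 (mod 3). M₂ = 3, y₂ ≡ 4 (mod 11). n = 0×11×2 + 4×3×4 ≡ 15 (mod 33). The smallest positive such number is 15.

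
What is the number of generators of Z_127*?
Number of primitive roots mod 127 = φ(126) = 36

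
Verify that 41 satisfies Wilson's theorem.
(40)! mod 41 = 40. Since this equals -1 (mod 41), Wilson confirms 41 is prime.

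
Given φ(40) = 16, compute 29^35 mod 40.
By Euler: 29^{16} ≡ 1 (mod 40) since gcd(29, 40) = 1. 35 = 2×16 + 3. So 29^{35} ≡ 29^{3} ≡ 29 (mod 40)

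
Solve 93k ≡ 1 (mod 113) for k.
96

Using Extended Euclidean Algorithm:
gcd(93, 113) = 1
Bezout coefficients: 93 × -17 + 113 × 14 = 1
So 93 × -17 ≡ 1 (mod 113)
The inverse is -17 mod 113 = 96
Verification: 93 × 96 = 8928 = 79 × 113 + 1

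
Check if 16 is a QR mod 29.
By Euler's criterion: 16^{14} ≡ 1 (mod 29). Since this equals 1, 16 is a QR.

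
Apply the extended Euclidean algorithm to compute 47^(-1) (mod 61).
Extended GCD: 47(13) + 61(-10) = 1. So 47^(-1) ≡ 13 ≡ 13 (mod 61). Verify: 47 × 13 = 611 ≡ 1 (mod 61)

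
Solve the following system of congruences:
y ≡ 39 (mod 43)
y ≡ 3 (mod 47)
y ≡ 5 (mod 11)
2447

Using the Chinese Remainder Theorem:
M = product of moduli = 22231
For equation 1: M_1 = 517, 517 ≡ 1 (mod 43), inverse of 517 mod 43 is 1 (check: 1 × 1 = 1 ≡ 1 (mod 43))
For equation 2: M_2 = 473, 473 ≡ 3 (mod 47), inverse of 473 mod 47 is 16 (check: 3 × 16 = 48 ≡ 1 (mod 47))
For equation 3: M_3 = 2021, 2021 ≡ 8 (mod 11), inverse of 2021 mod 11 is 7 (check: 8 × 7 = 56 ≡ 1 (mod 11))
Combine: y ≡ Σ r_i×M_i×(M_i⁻¹ mod m_i) = 39×517×1 + 3×473×16 + 5×2021×7 = 20163 + 22704 + 70735 = 113602
113602 mod 22231 = 2447
y ≡ 2447 (mod 22231)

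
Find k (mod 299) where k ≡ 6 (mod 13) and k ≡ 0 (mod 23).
M = 13 × 23 = 299. M₁ = 23, y₁ ≡ 4 (mod 13). M₂ = 13, y₂ ≡ 16 (mod 23). k = 6×23×4 + 0×13×16 ≡ 253 (mod 299)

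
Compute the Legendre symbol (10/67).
(10/67) = 10^{33} mod 67 = 1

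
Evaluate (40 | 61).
(40/61) = 40^{30} mod 61 = -1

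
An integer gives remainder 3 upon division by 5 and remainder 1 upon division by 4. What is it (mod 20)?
M = 5 × 4 = 20. M₁ = 4, y₁ ≡ 4 (mod 5). M₂ = 5, y₂ ≡ 1 (mod 4). t = 3×4×4 + 1×5×1 ≡ 13 (mod 20). The smallest positive such number is 13.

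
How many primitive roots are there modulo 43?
12

The number of primitive roots modulo p is φ(p-1) = φ(42)
φ(42) = 12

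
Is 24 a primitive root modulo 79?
No

To verify, check if 24^(78/q) ≢ 1 (mod 79) for each prime divisor q of 78
Divisors of 78 = 78: [1, 2, 3, 6, 13, 26, 39, 78]
  24^(78/2) = 24^39 ≡ 78 (mod 79)
  24^(78/3) = 24^26 ≡ 23 (mod 79)
  24^(78/13) = 24^6 ≡ 1 (mod 79)
Conclusion: 24 is not a primitive root modulo 79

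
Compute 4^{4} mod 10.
6

Using successive squaring:
Binary expansion of 4: 100
Powers of 4 mod 10 (each is the square of the previous):
  4^1 ≡ 4 (mod 10)
  4^2 ≡ 4² = 16 ≡ 6 (mod 10)
  4^4 ≡ 6² = 36 ≡ 6 (mod 10)
4 is a power of 2, so 4^4 is the last square: ≡ 6 (mod 10)
Result: 4^4 ≡ 6 (mod 10)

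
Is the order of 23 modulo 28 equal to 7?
No, the actual order is 6, not 7.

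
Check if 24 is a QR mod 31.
By Euler's criterion: 24^{15} ≡ 30 (mod 31). Since this equals -1 (≡ 30), 24 is not a QR.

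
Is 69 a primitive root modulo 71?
Yes

To verify, check if 69^(70/q) ≢ 1 (mod 71) for each prime divisor q of 70
Divisors of 70 = 70: [1, 2, 5, 7, 10, 14, 35, 70]
  69^(70/2) = 69^35 ≡ 70 (mod 71)
  69^(70/5) = 69^14 ≡ 54 (mod 71)
  69^(70/7) = 69^10 ≡ 30 (mod 71)
Conclusion: 69 is a primitive root modulo 71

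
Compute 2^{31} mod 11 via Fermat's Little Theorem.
2

By Fermat's Little Theorem, a^(p-1) ≡ 1 (mod p) for prime p and gcd(a, p) = 1
Here p = 11, so 2^10 ≡ 1 (mod 11)
We can reduce the exponent: 31 mod 10 = 1
So 2^31 ≡ 2^1 (mod 11)
Computing: 2^1 mod 11 = 2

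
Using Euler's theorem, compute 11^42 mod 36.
By Euler: 11^{12} ≡ 1 (mod 36) since gcd(11, 36) = 1. 42 = 3×12 + 6. So 11^{42} ≡ 11^{6} ≡ 1 (mod 36)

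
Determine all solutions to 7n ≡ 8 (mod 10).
4

Since gcd(7, 10) = 1 divides 8, a solution exists.
Multiply both sides by the inverse of 7 mod 10:
  7^(-1) mod 10 = 3
  x ≡ 3 × 8 ≡ 24 ≡ 4 (mod 10)
Verification: 7 × 4 = 28 = 2 × 10 + 8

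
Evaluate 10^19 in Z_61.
Using repeated squaring. 19 = 16 + 2 + 1 (binary 10011). Repeated squaring mod 61: 10^1 ≡ 10; 10^2 ≡ 10² = 100 ≡ 39; 10^4 ≡ 39² = 1521 ≡ 57; 10^8 ≡ 57² = 3249 ≡ 16; 10^16 ≡ 16² = 256 ≡ 12. Multiply: 10^19 = 10^16 × 10^2 × 10^1 ≡ 12 × 39 × 10 (mod 61): 12 × 39 = 468 ≡ 41; 41 × 10 = 410 ≡ 44. So 10^19 ≡ 44 (mod 61).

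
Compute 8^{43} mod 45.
17

Using successive squaring:
Binary expansion of 43: 101011
Powers of 8 mod 45 (each is the square of the previous):
  8^1 ≡ 8 (mod 45)
  8^2 ≡ 8² = 64 ≡ 19 (mod 45)
  8^4 ≡ 19² = 361 ≡ 1 (mod 45)
  8^8 ≡ 1² = 1 ≡ 1 (mod 45)
  8^16 ≡ 1² = 1 ≡ 1 (mod 45)
  8^32 ≡ 1² = 1 ≡ 1 (mod 45)
43 = 32 + 8 + 2 + 1, so 8^43 = 8^32 × 8^8 × 8^2 × 8^1 ≡ 1 × 1 × 19 × 8 (mod 45)
Multiplying step by step:
  1 × 1 = 1 ≡ 1 (mod 45)
  1 × 19 = 19 ≡ 19 (mod 45)
  19 × 8 = 152 ≡ 17 (mod 45)
Result: 8^43 ≡ 17 (mod 45)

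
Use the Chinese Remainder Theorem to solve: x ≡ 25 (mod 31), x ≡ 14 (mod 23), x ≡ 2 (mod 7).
4706

Using the Chinese Remainder Theorem:
M = product of moduli = 4991
For equation 1: M_1 = 161, 161 ≡ 6 (mod 31), inverse of 161 mod 31 is 26 (check: 6 × 26 = 156 ≡ 1 (mod 31))
For equation 2: M_2 = 217, 217 ≡ 10 (mod 23), inverse of 217 mod 23 is 7 (check: 10 × 7 = 70 ≡ 1 (mod 23))
For equation 3: M_3 = 713, 713 ≡ 6 (mod 7), inverse of 713 mod 7 is 6 (check: 6 × 6 = 36 ≡ 1 (mod 7))
Combine: x ≡ Σ r_i×M_i×(M_i⁻¹ mod m_i) = 25×161×26 + 14×217×7 + 2×713×6 = 104650 + 21266 + 8556 = 134472
134472 mod 4991 = 4706
x ≡ 4706 (mod 4991)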